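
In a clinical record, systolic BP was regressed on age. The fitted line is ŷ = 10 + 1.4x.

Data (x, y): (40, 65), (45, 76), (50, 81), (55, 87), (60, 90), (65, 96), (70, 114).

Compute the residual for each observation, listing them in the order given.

-1, 3, 1, 0, -4, -5, 6

x=40: ŷ = 10 + 1.4·40 = 66; e = 65 − 66 = -1
x=45: ŷ = 10 + 1.4·45 = 73; e = 76 − 73 = 3
x=50: ŷ = 10 + 1.4·50 = 80; e = 81 − 80 = 1
x=55: ŷ = 10 + 1.4·55 = 87; e = 87 − 87 = 0
x=60: ŷ = 10 + 1.4·60 = 94; e = 90 − 94 = -4
x=65: ŷ = 10 + 1.4·65 = 101; e = 96 − 101 = -5
x=70: ŷ = 10 + 1.4·70 = 108; e = 114 − 108 = 6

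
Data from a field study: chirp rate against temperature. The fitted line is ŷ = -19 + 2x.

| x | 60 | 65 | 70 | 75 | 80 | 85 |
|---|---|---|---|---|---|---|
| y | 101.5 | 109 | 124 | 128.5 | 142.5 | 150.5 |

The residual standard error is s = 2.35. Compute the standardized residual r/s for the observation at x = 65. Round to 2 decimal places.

-0.85

ŷ = -19 + 2·65 = 111
r = 109 − 111 = -2
r/s = -2 / 2.35 = -0.85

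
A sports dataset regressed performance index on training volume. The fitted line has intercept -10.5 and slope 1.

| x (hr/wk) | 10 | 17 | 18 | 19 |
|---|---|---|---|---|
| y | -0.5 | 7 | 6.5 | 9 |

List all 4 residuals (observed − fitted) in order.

0, 0.5, -1, 0.5

x=10: ŷ = -10.5 + 10 = -0.5; e = -0.5 − (-0.5) = 0
x=17: ŷ = -10.5 + 17 = 6.5; e = 7 − 6.5 = 0.5
x=18: ŷ = -10.5 + 18 = 7.5; e = 6.5 − 7.5 = -1
x=19: ŷ = -10.5 + 19 = 8.5; e = 9 − 8.5 = 0.5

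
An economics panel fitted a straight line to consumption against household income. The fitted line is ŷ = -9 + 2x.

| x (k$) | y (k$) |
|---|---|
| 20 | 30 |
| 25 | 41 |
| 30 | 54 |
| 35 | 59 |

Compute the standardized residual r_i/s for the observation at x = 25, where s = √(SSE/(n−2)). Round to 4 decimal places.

0.0000

x=20: ŷ = -9 + 2·20 = 31; r = 30 − 31 = -1
x=25: ŷ = -9 + 2·25 = 41; r = 41 − 41 = 0
x=30: ŷ = -9 + 2·30 = 51; r = 54 − 51 = 3
x=35: ŷ = -9 + 2·35 = 61; r = 59 − 61 = -2
SSE = 1 + 0 + 9 + 4 = 14
s = √(14/2) = 2.64575
r/s = 0 / 2.64575 = 0.0000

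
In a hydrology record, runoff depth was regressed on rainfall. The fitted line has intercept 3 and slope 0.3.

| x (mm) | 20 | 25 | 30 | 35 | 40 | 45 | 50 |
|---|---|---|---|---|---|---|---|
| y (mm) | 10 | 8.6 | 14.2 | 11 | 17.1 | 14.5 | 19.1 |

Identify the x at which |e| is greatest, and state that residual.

x = 35, e = -2.5

x=20: ŷ = 3 + 0.3·20 = 9; e = 10 − 9 = 1
x=25: ŷ = 3 + 0.3·25 = 10.5; e = 8.6 − 10.5 = -1.9
x=30: ŷ = 3 + 0.3·30 = 12; e = 14.2 − 12 = 2.2
x=35: ŷ = 3 + 0.3·35 = 13.5; e = 11 − 13.5 = -2.5
x=40: ŷ = 3 + 0.3·40 = 15; e = 17.1 − 15 = 2.1
x=45: ŷ = 3 + 0.3·45 = 16.5; e = 14.5 − 16.5 = -2
x=50: ŷ = 3 + 0.3·50 = 18; e = 19.1 − 18 = 1.1
Largest |e| is 2.5 at x = 35, residual -2.5.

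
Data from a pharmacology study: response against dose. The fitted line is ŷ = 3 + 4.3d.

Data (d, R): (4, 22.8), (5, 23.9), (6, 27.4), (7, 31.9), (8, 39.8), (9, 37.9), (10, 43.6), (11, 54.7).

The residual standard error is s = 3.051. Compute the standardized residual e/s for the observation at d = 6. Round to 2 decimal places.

ŷ = 3 + 4.3·6 = 28.8
e = 27.4 − 28.8 = -1.4
e/s = -1.4 / 3.051 = -0.46

-0.46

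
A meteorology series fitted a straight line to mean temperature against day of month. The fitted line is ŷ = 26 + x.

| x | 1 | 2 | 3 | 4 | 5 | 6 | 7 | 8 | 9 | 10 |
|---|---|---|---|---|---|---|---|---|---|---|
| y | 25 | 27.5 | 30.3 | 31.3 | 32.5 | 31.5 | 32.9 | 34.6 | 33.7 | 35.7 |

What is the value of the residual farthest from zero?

r = -2

x=1: ŷ = 26 + 1 = 27; r = 25 − 27 = -2
x=2: ŷ = 26 + 2 = 28; r = 27.5 − 28 = -0.5
x=3: ŷ = 26 + 3 = 29; r = 30.3 − 29 = 1.3
x=4: ŷ = 26 + 4 = 30; r = 31.3 − 30 = 1.3
x=5: ŷ = 26 + 5 = 31; r = 32.5 − 31 = 1.5
x=6: ŷ = 26 + 6 = 32; r = 31.5 − 32 = -0.5
x=7: ŷ = 26 + 7 = 33; r = 32.9 − 33 = -0.1
x=8: ŷ = 26 + 8 = 34; r = 34.6 − 34 = 0.6
x=9: ŷ = 26 + 9 = 35; r = 33.7 − 35 = -1.3
x=10: ŷ = 26 + 10 = 36; r = 35.7 − 36 = -0.3
Largest |r| is 2 at x = 1, residual -2.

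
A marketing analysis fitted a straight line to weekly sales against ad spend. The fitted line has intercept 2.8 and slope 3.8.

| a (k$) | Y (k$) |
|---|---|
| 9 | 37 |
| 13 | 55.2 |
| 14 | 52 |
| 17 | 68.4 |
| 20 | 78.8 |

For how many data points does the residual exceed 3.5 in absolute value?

1

a=9: Ŷ = 2.8 + 3.8·9 = 37; e = 37 − 37 = 0
a=13: Ŷ = 2.8 + 3.8·13 = 52.2; e = 55.2 − 52.2 = 3
a=14: Ŷ = 2.8 + 3.8·14 = 56; e = 52 − 56 = -4
a=17: Ŷ = 2.8 + 3.8·17 = 67.4; e = 68.4 − 67.4 = 1
a=20: Ŷ = 2.8 + 3.8·20 = 78.8; e = 78.8 − 78.8 = 0
|e| > 3.5: a=14 (|e|=4) → 1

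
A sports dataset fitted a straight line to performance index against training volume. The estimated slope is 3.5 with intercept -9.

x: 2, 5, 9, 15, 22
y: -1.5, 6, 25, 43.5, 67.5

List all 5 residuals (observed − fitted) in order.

x=2: ŷ = -9 + 3.5·2 = -2; e = -1.5 − (-2) = 0.5
x=5: ŷ = -9 + 3.5·5 = 8.5; e = 6 − 8.5 = -2.5
x=9: ŷ = -9 + 3.5·9 = 22.5; e = 25 − 22.5 = 2.5
x=15: ŷ = -9 + 3.5·15 = 43.5; e = 43.5 − 43.5 = 0
x=22: ŷ = -9 + 3.5·22 = 68; e = 67.5 − 68 = -0.5

0.5, -2.5, 2.5, 0, -0.5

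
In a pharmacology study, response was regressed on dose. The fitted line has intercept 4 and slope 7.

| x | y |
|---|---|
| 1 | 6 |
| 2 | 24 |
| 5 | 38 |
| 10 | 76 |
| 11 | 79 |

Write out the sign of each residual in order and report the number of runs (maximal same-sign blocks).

5 runs

x=1: ŷ = 4 + 7·1 = 11; e = 6 − 11 = -5
x=2: ŷ = 4 + 7·2 = 18; e = 24 − 18 = 6
x=5: ŷ = 4 + 7·5 = 39; e = 38 − 39 = -1
x=10: ŷ = 4 + 7·10 = 74; e = 76 − 74 = 2
x=11: ŷ = 4 + 7·11 = 81; e = 79 − 81 = -2
Signs: − + − + −
Runs: −×1, +×1, −×1, +×1, −×1 → 5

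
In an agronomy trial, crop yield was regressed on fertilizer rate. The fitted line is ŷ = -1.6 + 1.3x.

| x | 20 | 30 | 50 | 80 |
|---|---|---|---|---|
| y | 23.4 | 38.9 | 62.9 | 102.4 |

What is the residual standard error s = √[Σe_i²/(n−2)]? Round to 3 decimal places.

s = 1.323

x=20: ŷ = -1.6 + 1.3·20 = 24.4; e = 23.4 − 24.4 = -1
x=30: ŷ = -1.6 + 1.3·30 = 37.4; e = 38.9 − 37.4 = 1.5
x=50: ŷ = -1.6 + 1.3·50 = 63.4; e = 62.9 − 63.4 = -0.5
x=80: ŷ = -1.6 + 1.3·80 = 102.4; e = 102.4 − 102.4 = 0
SSE = 1 + 2.25 + 0.25 + 0 = 3.5
s = √(3.5/2) = √1.75 ≈ 1.323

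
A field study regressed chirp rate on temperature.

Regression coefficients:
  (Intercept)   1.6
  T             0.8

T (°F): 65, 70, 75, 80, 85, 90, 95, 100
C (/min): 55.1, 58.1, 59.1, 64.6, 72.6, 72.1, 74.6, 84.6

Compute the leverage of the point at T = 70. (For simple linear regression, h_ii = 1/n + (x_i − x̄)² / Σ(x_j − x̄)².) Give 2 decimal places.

T̄ = (65 + 70 + 75 + 80 + 85 + 90 + 95 + 100)/8 = 82.5
Σ(T − T̄)² = 306.25 + 156.25 + 56.25 + 6.25 + 6.25 + 56.25 + 156.25 + 306.25 = 1050
h = 1/8 + (-12.5)²/1050 = 0.125 + 0.14881 = 0.27

h = 0.27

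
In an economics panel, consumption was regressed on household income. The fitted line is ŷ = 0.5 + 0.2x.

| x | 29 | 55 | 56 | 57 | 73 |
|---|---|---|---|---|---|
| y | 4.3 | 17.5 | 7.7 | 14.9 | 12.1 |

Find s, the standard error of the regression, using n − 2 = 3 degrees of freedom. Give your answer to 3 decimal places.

s = 4.967

x=29: ŷ = 0.5 + 0.2·29 = 6.3; e = 4.3 − 6.3 = -2
x=55: ŷ = 0.5 + 0.2·55 = 11.5; e = 17.5 − 11.5 = 6
x=56: ŷ = 0.5 + 0.2·56 = 11.7; e = 7.7 − 11.7 = -4
x=57: ŷ = 0.5 + 0.2·57 = 11.9; e = 14.9 − 11.9 = 3
x=73: ŷ = 0.5 + 0.2·73 = 15.1; e = 12.1 − 15.1 = -3
SSE = 4 + 36 + 16 + 9 + 9 = 74
s = √(74/3) = √24.6667 ≈ 4.967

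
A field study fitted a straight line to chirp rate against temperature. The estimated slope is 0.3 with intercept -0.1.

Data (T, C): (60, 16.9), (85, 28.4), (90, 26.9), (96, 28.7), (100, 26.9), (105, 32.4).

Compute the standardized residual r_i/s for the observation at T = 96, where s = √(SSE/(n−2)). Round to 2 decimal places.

T=60: ŷ = -0.1 + 0.3·60 = 17.9; r = 16.9 − 17.9 = -1
T=85: ŷ = -0.1 + 0.3·85 = 25.4; r = 28.4 − 25.4 = 3
T=90: ŷ = -0.1 + 0.3·90 = 26.9; r = 26.9 − 26.9 = 0
T=96: ŷ = -0.1 + 0.3·96 = 28.7; r = 28.7 − 28.7 = 0
T=100: ŷ = -0.1 + 0.3·100 = 29.9; r = 26.9 − 29.9 = -3
T=105: ŷ = -0.1 + 0.3·105 = 31.4; r = 32.4 − 31.4 = 1
SSE = 1 + 9 + 0 + 0 + 9 + 1 = 20
s = √(20/4) = 2.23607
r/s = 0 / 2.23607 = 0.00

0.00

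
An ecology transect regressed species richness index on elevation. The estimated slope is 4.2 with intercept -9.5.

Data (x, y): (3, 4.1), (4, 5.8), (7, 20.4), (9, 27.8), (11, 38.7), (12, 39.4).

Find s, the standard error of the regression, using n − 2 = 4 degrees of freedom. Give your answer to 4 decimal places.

s = 1.5811

x=3: ŷ = -9.5 + 4.2·3 = 3.1; e = 4.1 − 3.1 = 1
x=4: ŷ = -9.5 + 4.2·4 = 7.3; e = 5.8 − 7.3 = -1.5
x=7: ŷ = -9.5 + 4.2·7 = 19.9; e = 20.4 − 19.9 = 0.5
x=9: ŷ = -9.5 + 4.2·9 = 28.3; e = 27.8 − 28.3 = -0.5
x=11: ŷ = -9.5 + 4.2·11 = 36.7; e = 38.7 − 36.7 = 2
x=12: ŷ = -9.5 + 4.2·12 = 40.9; e = 39.4 − 40.9 = -1.5
SSE = 1 + 2.25 + 0.25 + 0.25 + 4 + 2.25 = 10
s = √(10/4) = √2.5 ≈ 1.5811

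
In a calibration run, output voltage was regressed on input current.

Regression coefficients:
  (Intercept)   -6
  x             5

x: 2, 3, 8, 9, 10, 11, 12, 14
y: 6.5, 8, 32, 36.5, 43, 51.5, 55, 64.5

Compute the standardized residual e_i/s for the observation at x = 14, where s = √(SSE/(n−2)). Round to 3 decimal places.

0.240

x=2: ŷ = -6 + 5·2 = 4; e = 6.5 − 4 = 2.5
x=3: ŷ = -6 + 5·3 = 9; e = 8 − 9 = -1
x=8: ŷ = -6 + 5·8 = 34; e = 32 − 34 = -2
x=9: ŷ = -6 + 5·9 = 39; e = 36.5 − 39 = -2.5
x=10: ŷ = -6 + 5·10 = 44; e = 43 − 44 = -1
x=11: ŷ = -6 + 5·11 = 49; e = 51.5 − 49 = 2.5
x=12: ŷ = -6 + 5·12 = 54; e = 55 − 54 = 1
x=14: ŷ = -6 + 5·14 = 64; e = 64.5 − 64 = 0.5
SSE = 6.25 + 1 + 4 + 6.25 + 1 + 6.25 + 1 + 0.25 = 26
s = √(26/6) = 2.08167
e/s = 0.5 / 2.08167 = 0.240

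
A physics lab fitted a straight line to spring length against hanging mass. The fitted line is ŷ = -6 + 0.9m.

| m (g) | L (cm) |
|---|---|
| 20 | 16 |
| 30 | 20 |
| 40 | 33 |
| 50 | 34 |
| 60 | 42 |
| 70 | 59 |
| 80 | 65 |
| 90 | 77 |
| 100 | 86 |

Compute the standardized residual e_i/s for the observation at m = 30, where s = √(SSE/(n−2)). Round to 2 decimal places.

m=20: ŷ = -6 + 0.9·20 = 12; e = 16 − 12 = 4
m=30: ŷ = -6 + 0.9·30 = 21; e = 20 − 21 = -1
m=40: ŷ = -6 + 0.9·40 = 30; e = 33 − 30 = 3
m=50: ŷ = -6 + 0.9·50 = 39; e = 34 − 39 = -5
m=60: ŷ = -6 + 0.9·60 = 48; e = 42 − 48 = -6
m=70: ŷ = -6 + 0.9·70 = 57; e = 59 − 57 = 2
m=80: ŷ = -6 + 0.9·80 = 66; e = 65 − 66 = -1
m=90: ŷ = -6 + 0.9·90 = 75; e = 77 − 75 = 2
m=100: ŷ = -6 + 0.9·100 = 84; e = 86 − 84 = 2
SSE = 16 + 1 + 9 + 25 + 36 + 4 + 1 + 4 + 4 = 100
s = √(100/7) = 3.77964
e/s = -1 / 3.77964 = -0.26

-0.26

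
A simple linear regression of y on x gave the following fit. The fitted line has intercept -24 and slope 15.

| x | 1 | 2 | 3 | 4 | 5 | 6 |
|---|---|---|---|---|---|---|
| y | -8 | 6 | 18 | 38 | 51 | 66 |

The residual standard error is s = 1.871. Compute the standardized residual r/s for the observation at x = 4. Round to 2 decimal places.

ŷ = -24 + 15·4 = 36
r = 38 − 36 = 2
r/s = 2 / 1.871 = 1.07

1.07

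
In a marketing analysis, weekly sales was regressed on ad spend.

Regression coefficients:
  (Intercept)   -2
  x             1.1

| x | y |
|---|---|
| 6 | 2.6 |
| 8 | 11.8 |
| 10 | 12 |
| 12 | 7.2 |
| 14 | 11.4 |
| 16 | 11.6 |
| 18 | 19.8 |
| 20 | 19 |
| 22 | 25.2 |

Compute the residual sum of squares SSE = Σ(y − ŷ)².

x=6: ŷ = -2 + 1.1·6 = 4.6; e = 2.6 − 4.6 = -2
x=8: ŷ = -2 + 1.1·8 = 6.8; e = 11.8 − 6.8 = 5
x=10: ŷ = -2 + 1.1·10 = 9; e = 12 − 9 = 3
x=12: ŷ = -2 + 1.1·12 = 11.2; e = 7.2 − 11.2 = -4
x=14: ŷ = -2 + 1.1·14 = 13.4; e = 11.4 − 13.4 = -2
x=16: ŷ = -2 + 1.1·16 = 15.6; e = 11.6 − 15.6 = -4
x=18: ŷ = -2 + 1.1·18 = 17.8; e = 19.8 − 17.8 = 2
x=20: ŷ = -2 + 1.1·20 = 20; e = 19 − 20 = -1
x=22: ŷ = -2 + 1.1·22 = 22.2; e = 25.2 − 22.2 = 3
SSE = 4 + 25 + 9 + 16 + 4 + 16 + 4 + 1 + 9 = 88

SSE = 88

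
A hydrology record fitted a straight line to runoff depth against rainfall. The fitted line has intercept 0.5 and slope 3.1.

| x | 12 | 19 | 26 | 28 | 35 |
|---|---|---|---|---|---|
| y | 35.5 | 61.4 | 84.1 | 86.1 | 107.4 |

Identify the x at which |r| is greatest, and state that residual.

x=12: ŷ = 0.5 + 3.1·12 = 37.7; r = 35.5 − 37.7 = -2.2
x=19: ŷ = 0.5 + 3.1·19 = 59.4; r = 61.4 − 59.4 = 2
x=26: ŷ = 0.5 + 3.1·26 = 81.1; r = 84.1 − 81.1 = 3
x=28: ŷ = 0.5 + 3.1·28 = 87.3; r = 86.1 − 87.3 = -1.2
x=35: ŷ = 0.5 + 3.1·35 = 109; r = 107.4 − 109 = -1.6
Largest |r| is 3 at x = 26, residual 3.

x = 26, r = 3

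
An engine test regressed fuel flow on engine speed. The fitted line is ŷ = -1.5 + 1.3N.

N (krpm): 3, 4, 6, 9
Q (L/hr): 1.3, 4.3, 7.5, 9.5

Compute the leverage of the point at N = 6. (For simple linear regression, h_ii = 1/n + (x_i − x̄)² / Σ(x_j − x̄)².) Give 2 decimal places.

h = 0.26

N̄ = (3 + 4 + 6 + 9)/4 = 5.5
Σ(N − N̄)² = 6.25 + 2.25 + 0.25 + 12.25 = 21
h = 1/4 + (0.5)²/21 = 0.25 + 0.0119048 = 0.26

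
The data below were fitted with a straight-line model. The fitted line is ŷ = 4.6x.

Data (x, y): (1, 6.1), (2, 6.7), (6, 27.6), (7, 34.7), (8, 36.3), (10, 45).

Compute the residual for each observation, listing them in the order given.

x=1: ŷ = 4.6·1 = 4.6; e = 6.1 − 4.6 = 1.5
x=2: ŷ = 4.6·2 = 9.2; e = 6.7 − 9.2 = -2.5
x=6: ŷ = 4.6·6 = 27.6; e = 27.6 − 27.6 = 0
x=7: ŷ = 4.6·7 = 32.2; e = 34.7 − 32.2 = 2.5
x=8: ŷ = 4.6·8 = 36.8; e = 36.3 − 36.8 = -0.5
x=10: ŷ = 4.6·10 = 46; e = 45 − 46 = -1

1.5, -2.5, 0, 2.5, -0.5, -1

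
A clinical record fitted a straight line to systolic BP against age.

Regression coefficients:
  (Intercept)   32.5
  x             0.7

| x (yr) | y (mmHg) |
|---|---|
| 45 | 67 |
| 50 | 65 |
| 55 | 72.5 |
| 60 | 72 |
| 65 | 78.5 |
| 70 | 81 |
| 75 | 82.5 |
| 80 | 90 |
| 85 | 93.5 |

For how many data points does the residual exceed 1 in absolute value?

x=45: ŷ = 32.5 + 0.7·45 = 64; r = 67 − 64 = 3
x=50: ŷ = 32.5 + 0.7·50 = 67.5; r = 65 − 67.5 = -2.5
x=55: ŷ = 32.5 + 0.7·55 = 71; r = 72.5 − 71 = 1.5
x=60: ŷ = 32.5 + 0.7·60 = 74.5; r = 72 − 74.5 = -2.5
x=65: ŷ = 32.5 + 0.7·65 = 78; r = 78.5 − 78 = 0.5
x=70: ŷ = 32.5 + 0.7·70 = 81.5; r = 81 − 81.5 = -0.5
x=75: ŷ = 32.5 + 0.7·75 = 85; r = 82.5 − 85 = -2.5
x=80: ŷ = 32.5 + 0.7·80 = 88.5; r = 90 − 88.5 = 1.5
x=85: ŷ = 32.5 + 0.7·85 = 92; r = 93.5 − 92 = 1.5
|r| > 1: x=45 (|r|=3), x=50 (|r|=2.5), x=55 (|r|=1.5), x=60 (|r|=2.5), x=75 (|r|=2.5), x=80 (|r|=1.5), x=85 (|r|=1.5) → 7

7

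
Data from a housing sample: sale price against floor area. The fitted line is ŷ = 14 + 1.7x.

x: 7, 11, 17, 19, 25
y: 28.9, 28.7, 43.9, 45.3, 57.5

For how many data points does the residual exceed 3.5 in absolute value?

x=7: ŷ = 14 + 1.7·7 = 25.9; e = 28.9 − 25.9 = 3
x=11: ŷ = 14 + 1.7·11 = 32.7; e = 28.7 − 32.7 = -4
x=17: ŷ = 14 + 1.7·17 = 42.9; e = 43.9 − 42.9 = 1
x=19: ŷ = 14 + 1.7·19 = 46.3; e = 45.3 − 46.3 = -1
x=25: ŷ = 14 + 1.7·25 = 56.5; e = 57.5 − 56.5 = 1
|e| > 3.5: x=11 (|e|=4) → 1

1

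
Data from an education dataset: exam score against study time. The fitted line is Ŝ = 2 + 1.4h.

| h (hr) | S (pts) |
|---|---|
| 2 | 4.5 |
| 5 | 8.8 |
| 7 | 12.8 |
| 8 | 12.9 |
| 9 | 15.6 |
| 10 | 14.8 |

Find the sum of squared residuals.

h=2: Ŝ = 2 + 1.4·2 = 4.8; r = 4.5 − 4.8 = -0.3
h=5: Ŝ = 2 + 1.4·5 = 9; r = 8.8 − 9 = -0.2
h=7: Ŝ = 2 + 1.4·7 = 11.8; r = 12.8 − 11.8 = 1
h=8: Ŝ = 2 + 1.4·8 = 13.2; r = 12.9 − 13.2 = -0.3
h=9: Ŝ = 2 + 1.4·9 = 14.6; r = 15.6 − 14.6 = 1
h=10: Ŝ = 2 + 1.4·10 = 16; r = 14.8 − 16 = -1.2
SSE = 0.09 + 0.04 + 1 + 0.09 + 1 + 1.44 = 3.66

SSE = 3.66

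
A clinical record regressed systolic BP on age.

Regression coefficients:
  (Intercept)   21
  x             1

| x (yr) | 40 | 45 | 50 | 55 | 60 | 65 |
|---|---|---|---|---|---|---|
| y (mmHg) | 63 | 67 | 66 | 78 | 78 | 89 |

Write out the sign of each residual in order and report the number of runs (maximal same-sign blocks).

5 runs

x=40: ŷ = 21 + 40 = 61; e = 63 − 61 = 2
x=45: ŷ = 21 + 45 = 66; e = 67 − 66 = 1
x=50: ŷ = 21 + 50 = 71; e = 66 − 71 = -5
x=55: ŷ = 21 + 55 = 76; e = 78 − 76 = 2
x=60: ŷ = 21 + 60 = 81; e = 78 − 81 = -3
x=65: ŷ = 21 + 65 = 86; e = 89 − 86 = 3
Signs: + + − + − +
Runs: +×2, −×1, +×1, −×1, +×1 → 5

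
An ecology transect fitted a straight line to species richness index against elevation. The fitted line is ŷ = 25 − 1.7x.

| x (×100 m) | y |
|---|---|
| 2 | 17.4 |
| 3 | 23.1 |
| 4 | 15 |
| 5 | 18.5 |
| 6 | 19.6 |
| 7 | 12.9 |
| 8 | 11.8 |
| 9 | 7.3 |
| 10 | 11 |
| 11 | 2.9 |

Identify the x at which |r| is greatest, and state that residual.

x = 6, r = 4.8

x=2: ŷ = 25 − 1.7·2 = 21.6; r = 17.4 − 21.6 = -4.2
x=3: ŷ = 25 − 1.7·3 = 19.9; r = 23.1 − 19.9 = 3.2
x=4: ŷ = 25 − 1.7·4 = 18.2; r = 15 − 18.2 = -3.2
x=5: ŷ = 25 − 1.7·5 = 16.5; r = 18.5 − 16.5 = 2
x=6: ŷ = 25 − 1.7·6 = 14.8; r = 19.6 − 14.8 = 4.8
x=7: ŷ = 25 − 1.7·7 = 13.1; r = 12.9 − 13.1 = -0.2
x=8: ŷ = 25 − 1.7·8 = 11.4; r = 11.8 − 11.4 = 0.4
x=9: ŷ = 25 − 1.7·9 = 9.7; r = 7.3 − 9.7 = -2.4
x=10: ŷ = 25 − 1.7·10 = 8; r = 11 − 8 = 3
x=11: ŷ = 25 − 1.7·11 = 6.3; r = 2.9 − 6.3 = -3.4
Largest |r| is 4.8 at x = 6, residual 4.8.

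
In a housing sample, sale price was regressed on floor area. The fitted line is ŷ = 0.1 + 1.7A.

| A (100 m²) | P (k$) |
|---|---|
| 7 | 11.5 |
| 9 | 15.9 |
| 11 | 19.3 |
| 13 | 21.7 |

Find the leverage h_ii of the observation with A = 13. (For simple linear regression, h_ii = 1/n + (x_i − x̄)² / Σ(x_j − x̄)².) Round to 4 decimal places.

h = 0.7000

Ā = (7 + 9 + 11 + 13)/4 = 10
Σ(A − Ā)² = 9 + 1 + 1 + 9 = 20
h = 1/4 + (3)²/20 = 0.25 + 0.45 = 0.7000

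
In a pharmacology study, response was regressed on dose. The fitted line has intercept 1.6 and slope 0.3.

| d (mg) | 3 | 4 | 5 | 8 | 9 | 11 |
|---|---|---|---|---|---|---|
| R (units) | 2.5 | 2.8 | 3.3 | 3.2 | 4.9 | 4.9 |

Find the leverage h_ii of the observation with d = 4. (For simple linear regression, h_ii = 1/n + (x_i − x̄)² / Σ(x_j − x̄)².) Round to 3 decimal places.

h = 0.311

d̄ = (3 + 4 + 5 + 8 + 9 + 11)/6 = 6.66667
Σ(d − d̄)² = 13.4444 + 7.11111 + 2.77778 + 1.77778 + 5.44444 + 18.7778 = 49.3333
h = 1/6 + (-2.66667)²/49.3333 = 0.166667 + 0.144144 = 0.311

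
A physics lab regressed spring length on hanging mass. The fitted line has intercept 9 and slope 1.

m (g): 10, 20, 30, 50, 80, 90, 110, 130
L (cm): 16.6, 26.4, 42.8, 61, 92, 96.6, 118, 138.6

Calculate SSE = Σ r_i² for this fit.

m=10: ŷ = 9 + 10 = 19; r = 16.6 − 19 = -2.4
m=20: ŷ = 9 + 20 = 29; r = 26.4 − 29 = -2.6
m=30: ŷ = 9 + 30 = 39; r = 42.8 − 39 = 3.8
m=50: ŷ = 9 + 50 = 59; r = 61 − 59 = 2
m=80: ŷ = 9 + 80 = 89; r = 92 − 89 = 3
m=90: ŷ = 9 + 90 = 99; r = 96.6 − 99 = -2.4
m=110: ŷ = 9 + 110 = 119; r = 118 − 119 = -1
m=130: ŷ = 9 + 130 = 139; r = 138.6 − 139 = -0.4
SSE = 5.76 + 6.76 + 14.44 + 4 + 9 + 5.76 + 1 + 0.16 = 46.88

SSE = 46.88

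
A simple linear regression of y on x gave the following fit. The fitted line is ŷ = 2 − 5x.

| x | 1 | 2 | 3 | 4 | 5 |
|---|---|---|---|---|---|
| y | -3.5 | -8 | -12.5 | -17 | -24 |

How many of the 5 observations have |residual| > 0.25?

x=1: ŷ = 2 − 5·1 = -3; r = -3.5 − (-3) = -0.5
x=2: ŷ = 2 − 5·2 = -8; r = -8 − (-8) = 0
x=3: ŷ = 2 − 5·3 = -13; r = -12.5 − (-13) = 0.5
x=4: ŷ = 2 − 5·4 = -18; r = -17 − (-18) = 1
x=5: ŷ = 2 − 5·5 = -23; r = -24 − (-23) = -1
|r| > 0.25: x=1 (|r|=0.5), x=3 (|r|=0.5), x=4 (|r|=1), x=5 (|r|=1) → 4

4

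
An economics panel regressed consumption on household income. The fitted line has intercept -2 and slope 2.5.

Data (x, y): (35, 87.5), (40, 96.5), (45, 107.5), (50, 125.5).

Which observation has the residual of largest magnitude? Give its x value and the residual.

x=35: ŷ = -2 + 2.5·35 = 85.5; r = 87.5 − 85.5 = 2
x=40: ŷ = -2 + 2.5·40 = 98; r = 96.5 − 98 = -1.5
x=45: ŷ = -2 + 2.5·45 = 110.5; r = 107.5 − 110.5 = -3
x=50: ŷ = -2 + 2.5·50 = 123; r = 125.5 − 123 = 2.5
Largest |r| is 3 at x = 45, residual -3.

x = 45, r = -3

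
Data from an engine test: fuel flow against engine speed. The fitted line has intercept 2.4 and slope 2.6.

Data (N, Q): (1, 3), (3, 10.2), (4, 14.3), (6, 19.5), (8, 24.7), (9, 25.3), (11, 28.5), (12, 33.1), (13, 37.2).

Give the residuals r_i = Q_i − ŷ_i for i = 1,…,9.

N=1: ŷ = 2.4 + 2.6·1 = 5; r = 3 − 5 = -2
N=3: ŷ = 2.4 + 2.6·3 = 10.2; r = 10.2 − 10.2 = 0
N=4: ŷ = 2.4 + 2.6·4 = 12.8; r = 14.3 − 12.8 = 1.5
N=6: ŷ = 2.4 + 2.6·6 = 18; r = 19.5 − 18 = 1.5
N=8: ŷ = 2.4 + 2.6·8 = 23.2; r = 24.7 − 23.2 = 1.5
N=9: ŷ = 2.4 + 2.6·9 = 25.8; r = 25.3 − 25.8 = -0.5
N=11: ŷ = 2.4 + 2.6·11 = 31; r = 28.5 − 31 = -2.5
N=12: ŷ = 2.4 + 2.6·12 = 33.6; r = 33.1 − 33.6 = -0.5
N=13: ŷ = 2.4 + 2.6·13 = 36.2; r = 37.2 − 36.2 = 1

-2, 0, 1.5, 1.5, 1.5, -0.5, -2.5, -0.5, 1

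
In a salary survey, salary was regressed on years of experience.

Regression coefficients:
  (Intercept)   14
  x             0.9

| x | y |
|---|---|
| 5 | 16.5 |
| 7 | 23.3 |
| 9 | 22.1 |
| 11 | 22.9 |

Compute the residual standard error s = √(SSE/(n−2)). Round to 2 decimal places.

x=5: ŷ = 14 + 0.9·5 = 18.5; r = 16.5 − 18.5 = -2
x=7: ŷ = 14 + 0.9·7 = 20.3; r = 23.3 − 20.3 = 3
x=9: ŷ = 14 + 0.9·9 = 22.1; r = 22.1 − 22.1 = 0
x=11: ŷ = 14 + 0.9·11 = 23.9; r = 22.9 − 23.9 = -1
SSE = 4 + 9 + 0 + 1 = 14
s = √(14/2) = √7 ≈ 2.65

s = 2.65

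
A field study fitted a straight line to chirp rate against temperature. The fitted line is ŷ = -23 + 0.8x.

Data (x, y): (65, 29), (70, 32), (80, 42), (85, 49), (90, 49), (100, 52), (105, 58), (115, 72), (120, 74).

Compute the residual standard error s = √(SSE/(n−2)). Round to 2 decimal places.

s = 2.98

x=65: ŷ = -23 + 0.8·65 = 29; r = 29 − 29 = 0
x=70: ŷ = -23 + 0.8·70 = 33; r = 32 − 33 = -1
x=80: ŷ = -23 + 0.8·80 = 41; r = 42 − 41 = 1
x=85: ŷ = -23 + 0.8·85 = 45; r = 49 − 45 = 4
x=90: ŷ = -23 + 0.8·90 = 49; r = 49 − 49 = 0
x=100: ŷ = -23 + 0.8·100 = 57; r = 52 − 57 = -5
x=105: ŷ = -23 + 0.8·105 = 61; r = 58 − 61 = -3
x=115: ŷ = -23 + 0.8·115 = 69; r = 72 − 69 = 3
x=120: ŷ = -23 + 0.8·120 = 73; r = 74 − 73 = 1
SSE = 0 + 1 + 1 + 16 + 0 + 25 + 9 + 9 + 1 = 62
s = √(62/7) = √8.85714 ≈ 2.98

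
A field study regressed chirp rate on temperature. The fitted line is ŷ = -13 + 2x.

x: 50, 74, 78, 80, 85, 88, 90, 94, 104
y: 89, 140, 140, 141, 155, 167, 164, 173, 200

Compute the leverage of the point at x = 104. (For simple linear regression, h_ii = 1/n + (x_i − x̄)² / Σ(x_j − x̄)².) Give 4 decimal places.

h = 0.3607

x̄ = (50 + 74 + 78 + 80 + 85 + 88 + 90 + 94 + 104)/9 = 82.5556
Σ(x − x̄)² = 1059.86 + 73.1975 + 20.7531 + 6.53086 + 5.97531 + 29.642 + 55.4198 + 130.975 + 459.864 = 1842.22
h = 1/9 + (21.4444)²/1842.22 = 0.111111 + 0.249625 = 0.3607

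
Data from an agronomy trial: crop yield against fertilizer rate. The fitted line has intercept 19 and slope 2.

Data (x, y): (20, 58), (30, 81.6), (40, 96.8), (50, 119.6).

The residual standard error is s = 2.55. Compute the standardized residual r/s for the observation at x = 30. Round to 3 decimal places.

1.020

ŷ = 19 + 2·30 = 79
r = 81.6 − 79 = 2.6
r/s = 2.6 / 2.55 = 1.020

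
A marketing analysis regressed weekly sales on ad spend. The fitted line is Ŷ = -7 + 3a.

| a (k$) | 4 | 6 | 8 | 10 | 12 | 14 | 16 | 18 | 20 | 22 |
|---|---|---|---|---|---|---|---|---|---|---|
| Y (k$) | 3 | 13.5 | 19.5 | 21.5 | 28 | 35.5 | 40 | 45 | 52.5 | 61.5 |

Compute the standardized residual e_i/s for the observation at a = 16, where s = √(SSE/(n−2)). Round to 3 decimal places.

a=4: Ŷ = -7 + 3·4 = 5; e = 3 − 5 = -2
a=6: Ŷ = -7 + 3·6 = 11; e = 13.5 − 11 = 2.5
a=8: Ŷ = -7 + 3·8 = 17; e = 19.5 − 17 = 2.5
a=10: Ŷ = -7 + 3·10 = 23; e = 21.5 − 23 = -1.5
a=12: Ŷ = -7 + 3·12 = 29; e = 28 − 29 = -1
a=14: Ŷ = -7 + 3·14 = 35; e = 35.5 − 35 = 0.5
a=16: Ŷ = -7 + 3·16 = 41; e = 40 − 41 = -1
a=18: Ŷ = -7 + 3·18 = 47; e = 45 − 47 = -2
a=20: Ŷ = -7 + 3·20 = 53; e = 52.5 − 53 = -0.5
a=22: Ŷ = -7 + 3·22 = 59; e = 61.5 − 59 = 2.5
SSE = 4 + 6.25 + 6.25 + 2.25 + 1 + 0.25 + 1 + 4 + 0.25 + 6.25 = 31.5
s = √(31.5/8) = 1.98431
e/s = -1 / 1.98431 = -0.504

-0.504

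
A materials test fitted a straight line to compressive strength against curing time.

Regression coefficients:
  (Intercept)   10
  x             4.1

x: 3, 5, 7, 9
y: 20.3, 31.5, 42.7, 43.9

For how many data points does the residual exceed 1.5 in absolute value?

x=3: ŷ = 10 + 4.1·3 = 22.3; e = 20.3 − 22.3 = -2
x=5: ŷ = 10 + 4.1·5 = 30.5; e = 31.5 − 30.5 = 1
x=7: ŷ = 10 + 4.1·7 = 38.7; e = 42.7 − 38.7 = 4
x=9: ŷ = 10 + 4.1·9 = 46.9; e = 43.9 − 46.9 = -3
|e| > 1.5: x=3 (|e|=2), x=7 (|e|=4), x=9 (|e|=3) → 3

3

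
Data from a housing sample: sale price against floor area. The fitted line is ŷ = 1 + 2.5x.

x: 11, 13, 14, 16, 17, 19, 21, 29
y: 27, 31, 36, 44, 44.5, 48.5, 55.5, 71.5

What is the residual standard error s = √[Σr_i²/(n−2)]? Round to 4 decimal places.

s = 2.1016

x=11: ŷ = 1 + 2.5·11 = 28.5; r = 27 − 28.5 = -1.5
x=13: ŷ = 1 + 2.5·13 = 33.5; r = 31 − 33.5 = -2.5
x=14: ŷ = 1 + 2.5·14 = 36; r = 36 − 36 = 0
x=16: ŷ = 1 + 2.5·16 = 41; r = 44 − 41 = 3
x=17: ŷ = 1 + 2.5·17 = 43.5; r = 44.5 − 43.5 = 1
x=19: ŷ = 1 + 2.5·19 = 48.5; r = 48.5 − 48.5 = 0
x=21: ŷ = 1 + 2.5·21 = 53.5; r = 55.5 − 53.5 = 2
x=29: ŷ = 1 + 2.5·29 = 73.5; r = 71.5 − 73.5 = -2
SSE = 2.25 + 6.25 + 0 + 9 + 1 + 0 + 4 + 4 = 26.5
s = √(26.5/6) = √4.41667 ≈ 2.1016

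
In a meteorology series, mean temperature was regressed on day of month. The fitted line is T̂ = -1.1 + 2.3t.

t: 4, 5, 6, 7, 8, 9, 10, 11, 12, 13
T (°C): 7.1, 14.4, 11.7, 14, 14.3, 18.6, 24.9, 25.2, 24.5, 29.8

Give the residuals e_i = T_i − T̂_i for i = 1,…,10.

-1, 4, -1, -1, -3, -1, 3, 1, -2, 1

t=4: T̂ = -1.1 + 2.3·4 = 8.1; e = 7.1 − 8.1 = -1
t=5: T̂ = -1.1 + 2.3·5 = 10.4; e = 14.4 − 10.4 = 4
t=6: T̂ = -1.1 + 2.3·6 = 12.7; e = 11.7 − 12.7 = -1
t=7: T̂ = -1.1 + 2.3·7 = 15; e = 14 − 15 = -1
t=8: T̂ = -1.1 + 2.3·8 = 17.3; e = 14.3 − 17.3 = -3
t=9: T̂ = -1.1 + 2.3·9 = 19.6; e = 18.6 − 19.6 = -1
t=10: T̂ = -1.1 + 2.3·10 = 21.9; e = 24.9 − 21.9 = 3
t=11: T̂ = -1.1 + 2.3·11 = 24.2; e = 25.2 − 24.2 = 1
t=12: T̂ = -1.1 + 2.3·12 = 26.5; e = 24.5 − 26.5 = -2
t=13: T̂ = -1.1 + 2.3·13 = 28.8; e = 29.8 − 28.8 = 1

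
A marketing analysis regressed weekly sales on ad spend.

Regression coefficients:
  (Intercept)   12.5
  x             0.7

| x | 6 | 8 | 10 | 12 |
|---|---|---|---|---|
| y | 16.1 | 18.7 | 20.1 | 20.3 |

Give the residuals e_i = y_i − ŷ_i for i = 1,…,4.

-0.6, 0.6, 0.6, -0.6

x=6: ŷ = 12.5 + 0.7·6 = 16.7; e = 16.1 − 16.7 = -0.6
x=8: ŷ = 12.5 + 0.7·8 = 18.1; e = 18.7 − 18.1 = 0.6
x=10: ŷ = 12.5 + 0.7·10 = 19.5; e = 20.1 − 19.5 = 0.6
x=12: ŷ = 12.5 + 0.7·12 = 20.9; e = 20.3 − 20.9 = -0.6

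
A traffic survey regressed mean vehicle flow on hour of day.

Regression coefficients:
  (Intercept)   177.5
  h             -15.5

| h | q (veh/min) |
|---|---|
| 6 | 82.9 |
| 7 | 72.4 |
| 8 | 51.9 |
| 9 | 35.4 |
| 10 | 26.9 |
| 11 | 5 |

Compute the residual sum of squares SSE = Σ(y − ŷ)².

h=6: q̂ = 177.5 − 15.5·6 = 84.5; e = 82.9 − 84.5 = -1.6
h=7: q̂ = 177.5 − 15.5·7 = 69; e = 72.4 − 69 = 3.4
h=8: q̂ = 177.5 − 15.5·8 = 53.5; e = 51.9 − 53.5 = -1.6
h=9: q̂ = 177.5 − 15.5·9 = 38; e = 35.4 − 38 = -2.6
h=10: q̂ = 177.5 − 15.5·10 = 22.5; e = 26.9 − 22.5 = 4.4
h=11: q̂ = 177.5 − 15.5·11 = 7; e = 5 − 7 = -2
SSE = 2.56 + 11.56 + 2.56 + 6.76 + 19.36 + 4 = 46.8

SSE = 46.8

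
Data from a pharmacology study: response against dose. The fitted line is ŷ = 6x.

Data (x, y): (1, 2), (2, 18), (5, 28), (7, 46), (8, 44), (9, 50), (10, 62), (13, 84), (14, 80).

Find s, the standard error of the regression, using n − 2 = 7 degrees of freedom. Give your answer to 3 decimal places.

x=1: ŷ = 6·1 = 6; r = 2 − 6 = -4
x=2: ŷ = 6·2 = 12; r = 18 − 12 = 6
x=5: ŷ = 6·5 = 30; r = 28 − 30 = -2
x=7: ŷ = 6·7 = 42; r = 46 − 42 = 4
x=8: ŷ = 6·8 = 48; r = 44 − 48 = -4
x=9: ŷ = 6·9 = 54; r = 50 − 54 = -4
x=10: ŷ = 6·10 = 60; r = 62 − 60 = 2
x=13: ŷ = 6·13 = 78; r = 84 − 78 = 6
x=14: ŷ = 6·14 = 84; r = 80 − 84 = -4
SSE = 16 + 36 + 4 + 16 + 16 + 16 + 4 + 36 + 16 = 160
s = √(160/7) = √22.8571 ≈ 4.781

s = 4.781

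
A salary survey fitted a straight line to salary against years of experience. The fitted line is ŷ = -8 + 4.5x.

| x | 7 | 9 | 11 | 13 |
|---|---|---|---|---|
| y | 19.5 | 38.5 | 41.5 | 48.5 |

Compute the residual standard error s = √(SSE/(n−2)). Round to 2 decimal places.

x=7: ŷ = -8 + 4.5·7 = 23.5; e = 19.5 − 23.5 = -4
x=9: ŷ = -8 + 4.5·9 = 32.5; e = 38.5 − 32.5 = 6
x=11: ŷ = -8 + 4.5·11 = 41.5; e = 41.5 − 41.5 = 0
x=13: ŷ = -8 + 4.5·13 = 50.5; e = 48.5 − 50.5 = -2
SSE = 16 + 36 + 0 + 4 = 56
s = √(56/2) = √28 ≈ 5.29

s = 5.29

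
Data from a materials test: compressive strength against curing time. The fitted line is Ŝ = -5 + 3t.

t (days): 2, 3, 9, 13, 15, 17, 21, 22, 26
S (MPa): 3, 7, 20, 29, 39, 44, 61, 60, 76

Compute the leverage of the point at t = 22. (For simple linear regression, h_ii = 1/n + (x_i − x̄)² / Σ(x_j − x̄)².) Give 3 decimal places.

t̄ = (2 + 3 + 9 + 13 + 15 + 17 + 21 + 22 + 26)/9 = 14.2222
Σ(t − t̄)² = 149.383 + 125.938 + 27.2716 + 1.49383 + 0.604938 + 7.71605 + 45.9383 + 60.4938 + 138.716 = 557.556
h = 1/9 + (7.77778)²/557.556 = 0.111111 + 0.108498 = 0.220

h = 0.220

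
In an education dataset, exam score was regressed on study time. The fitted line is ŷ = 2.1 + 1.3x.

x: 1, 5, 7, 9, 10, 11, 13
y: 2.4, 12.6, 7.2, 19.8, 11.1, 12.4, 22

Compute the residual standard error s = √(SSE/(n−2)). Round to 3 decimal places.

x=1: ŷ = 2.1 + 1.3·1 = 3.4; e = 2.4 − 3.4 = -1
x=5: ŷ = 2.1 + 1.3·5 = 8.6; e = 12.6 − 8.6 = 4
x=7: ŷ = 2.1 + 1.3·7 = 11.2; e = 7.2 − 11.2 = -4
x=9: ŷ = 2.1 + 1.3·9 = 13.8; e = 19.8 − 13.8 = 6
x=10: ŷ = 2.1 + 1.3·10 = 15.1; e = 11.1 − 15.1 = -4
x=11: ŷ = 2.1 + 1.3·11 = 16.4; e = 12.4 − 16.4 = -4
x=13: ŷ = 2.1 + 1.3·13 = 19; e = 22 − 19 = 3
SSE = 1 + 16 + 16 + 36 + 16 + 16 + 9 = 110
s = √(110/5) = √22 ≈ 4.690

s = 4.690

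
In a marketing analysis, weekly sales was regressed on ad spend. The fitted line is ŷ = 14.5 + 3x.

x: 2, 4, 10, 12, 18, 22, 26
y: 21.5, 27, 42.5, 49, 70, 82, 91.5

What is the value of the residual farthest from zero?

e = -2

x=2: ŷ = 14.5 + 3·2 = 20.5; e = 21.5 − 20.5 = 1
x=4: ŷ = 14.5 + 3·4 = 26.5; e = 27 − 26.5 = 0.5
x=10: ŷ = 14.5 + 3·10 = 44.5; e = 42.5 − 44.5 = -2
x=12: ŷ = 14.5 + 3·12 = 50.5; e = 49 − 50.5 = -1.5
x=18: ŷ = 14.5 + 3·18 = 68.5; e = 70 − 68.5 = 1.5
x=22: ŷ = 14.5 + 3·22 = 80.5; e = 82 − 80.5 = 1.5
x=26: ŷ = 14.5 + 3·26 = 92.5; e = 91.5 − 92.5 = -1
Largest |e| is 2 at x = 10, residual -2.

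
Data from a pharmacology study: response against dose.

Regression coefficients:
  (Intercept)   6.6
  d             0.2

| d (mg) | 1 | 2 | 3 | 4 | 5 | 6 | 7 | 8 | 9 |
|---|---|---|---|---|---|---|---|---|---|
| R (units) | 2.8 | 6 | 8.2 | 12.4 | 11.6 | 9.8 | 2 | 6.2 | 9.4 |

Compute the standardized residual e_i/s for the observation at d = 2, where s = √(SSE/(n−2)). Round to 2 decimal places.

-0.26

d=1: R̂ = 6.6 + 0.2·1 = 6.8; e = 2.8 − 6.8 = -4
d=2: R̂ = 6.6 + 0.2·2 = 7; e = 6 − 7 = -1
d=3: R̂ = 6.6 + 0.2·3 = 7.2; e = 8.2 − 7.2 = 1
d=4: R̂ = 6.6 + 0.2·4 = 7.4; e = 12.4 − 7.4 = 5
d=5: R̂ = 6.6 + 0.2·5 = 7.6; e = 11.6 − 7.6 = 4
d=6: R̂ = 6.6 + 0.2·6 = 7.8; e = 9.8 − 7.8 = 2
d=7: R̂ = 6.6 + 0.2·7 = 8; e = 2 − 8 = -6
d=8: R̂ = 6.6 + 0.2·8 = 8.2; e = 6.2 − 8.2 = -2
d=9: R̂ = 6.6 + 0.2·9 = 8.4; e = 9.4 − 8.4 = 1
SSE = 16 + 1 + 1 + 25 + 16 + 4 + 36 + 4 + 1 = 104
s = √(104/7) = 3.8545
e/s = -1 / 3.8545 = -0.26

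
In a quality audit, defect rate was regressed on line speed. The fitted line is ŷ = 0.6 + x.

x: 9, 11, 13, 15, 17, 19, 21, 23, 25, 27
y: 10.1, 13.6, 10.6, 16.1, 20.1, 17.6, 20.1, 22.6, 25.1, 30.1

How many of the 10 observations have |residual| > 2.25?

3

x=9: ŷ = 0.6 + 9 = 9.6; r = 10.1 − 9.6 = 0.5
x=11: ŷ = 0.6 + 11 = 11.6; r = 13.6 − 11.6 = 2
x=13: ŷ = 0.6 + 13 = 13.6; r = 10.6 − 13.6 = -3
x=15: ŷ = 0.6 + 15 = 15.6; r = 16.1 − 15.6 = 0.5
x=17: ŷ = 0.6 + 17 = 17.6; r = 20.1 − 17.6 = 2.5
x=19: ŷ = 0.6 + 19 = 19.6; r = 17.6 − 19.6 = -2
x=21: ŷ = 0.6 + 21 = 21.6; r = 20.1 − 21.6 = -1.5
x=23: ŷ = 0.6 + 23 = 23.6; r = 22.6 − 23.6 = -1
x=25: ŷ = 0.6 + 25 = 25.6; r = 25.1 − 25.6 = -0.5
x=27: ŷ = 0.6 + 27 = 27.6; r = 30.1 − 27.6 = 2.5
|r| > 2.25: x=13 (|r|=3), x=17 (|r|=2.5), x=27 (|r|=2.5) → 3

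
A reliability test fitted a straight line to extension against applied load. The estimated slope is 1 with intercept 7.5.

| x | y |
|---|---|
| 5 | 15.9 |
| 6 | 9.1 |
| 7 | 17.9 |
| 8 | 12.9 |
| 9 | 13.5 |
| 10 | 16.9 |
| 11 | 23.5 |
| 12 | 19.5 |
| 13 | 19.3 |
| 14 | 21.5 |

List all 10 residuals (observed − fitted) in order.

3.4, -4.4, 3.4, -2.6, -3, -0.6, 5, 0, -1.2, 0

x=5: ŷ = 7.5 + 5 = 12.5; e = 15.9 − 12.5 = 3.4
x=6: ŷ = 7.5 + 6 = 13.5; e = 9.1 − 13.5 = -4.4
x=7: ŷ = 7.5 + 7 = 14.5; e = 17.9 − 14.5 = 3.4
x=8: ŷ = 7.5 + 8 = 15.5; e = 12.9 − 15.5 = -2.6
x=9: ŷ = 7.5 + 9 = 16.5; e = 13.5 − 16.5 = -3
x=10: ŷ = 7.5 + 10 = 17.5; e = 16.9 − 17.5 = -0.6
x=11: ŷ = 7.5 + 11 = 18.5; e = 23.5 − 18.5 = 5
x=12: ŷ = 7.5 + 12 = 19.5; e = 19.5 − 19.5 = 0
x=13: ŷ = 7.5 + 13 = 20.5; e = 19.3 − 20.5 = -1.2
x=14: ŷ = 7.5 + 14 = 21.5; e = 21.5 − 21.5 = 0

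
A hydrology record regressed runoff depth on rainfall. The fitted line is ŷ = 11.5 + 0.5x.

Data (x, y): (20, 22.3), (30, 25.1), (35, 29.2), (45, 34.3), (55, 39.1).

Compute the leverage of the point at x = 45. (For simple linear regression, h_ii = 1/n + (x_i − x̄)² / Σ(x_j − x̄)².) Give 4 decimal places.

h = 0.2877

x̄ = (20 + 30 + 35 + 45 + 55)/5 = 37
Σ(x − x̄)² = 289 + 49 + 4 + 64 + 324 = 730
h = 1/5 + (8)²/730 = 0.2 + 0.0876712 = 0.2877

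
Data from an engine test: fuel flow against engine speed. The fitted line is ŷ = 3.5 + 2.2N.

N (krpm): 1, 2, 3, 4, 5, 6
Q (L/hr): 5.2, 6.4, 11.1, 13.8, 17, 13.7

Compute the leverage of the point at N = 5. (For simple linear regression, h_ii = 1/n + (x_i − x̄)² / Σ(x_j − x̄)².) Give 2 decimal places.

h = 0.30

N̄ = (1 + 2 + 3 + 4 + 5 + 6)/6 = 3.5
Σ(N − N̄)² = 6.25 + 2.25 + 0.25 + 0.25 + 2.25 + 6.25 = 17.5
h = 1/6 + (1.5)²/17.5 = 0.166667 + 0.128571 = 0.30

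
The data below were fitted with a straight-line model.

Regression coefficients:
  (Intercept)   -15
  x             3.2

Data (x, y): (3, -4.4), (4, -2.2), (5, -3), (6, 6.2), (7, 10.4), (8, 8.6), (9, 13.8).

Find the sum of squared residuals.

SSE = 34

x=3: ŷ = -15 + 3.2·3 = -5.4; r = -4.4 − (-5.4) = 1
x=4: ŷ = -15 + 3.2·4 = -2.2; r = -2.2 − (-2.2) = 0
x=5: ŷ = -15 + 3.2·5 = 1; r = -3 − 1 = -4
x=6: ŷ = -15 + 3.2·6 = 4.2; r = 6.2 − 4.2 = 2
x=7: ŷ = -15 + 3.2·7 = 7.4; r = 10.4 − 7.4 = 3
x=8: ŷ = -15 + 3.2·8 = 10.6; r = 8.6 − 10.6 = -2
x=9: ŷ = -15 + 3.2·9 = 13.8; r = 13.8 − 13.8 = 0
SSE = 1 + 0 + 16 + 4 + 9 + 4 + 0 = 34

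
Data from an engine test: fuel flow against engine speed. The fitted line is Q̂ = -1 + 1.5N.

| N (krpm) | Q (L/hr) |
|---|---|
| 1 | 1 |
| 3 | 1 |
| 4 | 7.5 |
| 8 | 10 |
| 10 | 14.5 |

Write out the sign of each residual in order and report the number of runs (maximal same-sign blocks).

N=1: Q̂ = -1 + 1.5·1 = 0.5; e = 1 − 0.5 = 0.5
N=3: Q̂ = -1 + 1.5·3 = 3.5; e = 1 − 3.5 = -2.5
N=4: Q̂ = -1 + 1.5·4 = 5; e = 7.5 − 5 = 2.5
N=8: Q̂ = -1 + 1.5·8 = 11; e = 10 − 11 = -1
N=10: Q̂ = -1 + 1.5·10 = 14; e = 14.5 − 14 = 0.5
Signs: + − + − +
Runs: +×1, −×1, +×1, −×1, +×1 → 5

5 runs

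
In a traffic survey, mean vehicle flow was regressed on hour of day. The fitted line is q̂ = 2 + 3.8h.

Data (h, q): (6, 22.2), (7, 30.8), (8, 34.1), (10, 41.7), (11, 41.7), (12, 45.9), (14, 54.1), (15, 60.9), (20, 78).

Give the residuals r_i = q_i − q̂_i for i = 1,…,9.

h=6: q̂ = 2 + 3.8·6 = 24.8; r = 22.2 − 24.8 = -2.6
h=7: q̂ = 2 + 3.8·7 = 28.6; r = 30.8 − 28.6 = 2.2
h=8: q̂ = 2 + 3.8·8 = 32.4; r = 34.1 − 32.4 = 1.7
h=10: q̂ = 2 + 3.8·10 = 40; r = 41.7 − 40 = 1.7
h=11: q̂ = 2 + 3.8·11 = 43.8; r = 41.7 − 43.8 = -2.1
h=12: q̂ = 2 + 3.8·12 = 47.6; r = 45.9 − 47.6 = -1.7
h=14: q̂ = 2 + 3.8·14 = 55.2; r = 54.1 − 55.2 = -1.1
h=15: q̂ = 2 + 3.8·15 = 59; r = 60.9 − 59 = 1.9
h=20: q̂ = 2 + 3.8·20 = 78; r = 78 − 78 = 0

-2.6, 2.2, 1.7, 1.7, -2.1, -1.7, -1.1, 1.9, 0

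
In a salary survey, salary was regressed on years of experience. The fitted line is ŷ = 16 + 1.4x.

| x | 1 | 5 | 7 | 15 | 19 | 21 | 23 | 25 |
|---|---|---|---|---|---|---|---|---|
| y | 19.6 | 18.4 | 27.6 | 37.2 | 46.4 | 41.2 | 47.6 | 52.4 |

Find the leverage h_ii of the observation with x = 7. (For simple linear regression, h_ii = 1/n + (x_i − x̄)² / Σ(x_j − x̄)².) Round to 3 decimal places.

h = 0.223

x̄ = (1 + 5 + 7 + 15 + 19 + 21 + 23 + 25)/8 = 14.5
Σ(x − x̄)² = 182.25 + 90.25 + 56.25 + 0.25 + 20.25 + 42.25 + 72.25 + 110.25 = 574
h = 1/8 + (-7.5)²/574 = 0.125 + 0.0979965 = 0.223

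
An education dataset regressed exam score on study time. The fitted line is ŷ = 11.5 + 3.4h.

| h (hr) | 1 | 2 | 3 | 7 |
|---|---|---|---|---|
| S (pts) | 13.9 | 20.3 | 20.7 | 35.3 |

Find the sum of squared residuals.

h=1: ŷ = 11.5 + 3.4·1 = 14.9; e = 13.9 − 14.9 = -1
h=2: ŷ = 11.5 + 3.4·2 = 18.3; e = 20.3 − 18.3 = 2
h=3: ŷ = 11.5 + 3.4·3 = 21.7; e = 20.7 − 21.7 = -1
h=7: ŷ = 11.5 + 3.4·7 = 35.3; e = 35.3 − 35.3 = 0
SSE = 1 + 4 + 1 + 0 = 6

SSE = 6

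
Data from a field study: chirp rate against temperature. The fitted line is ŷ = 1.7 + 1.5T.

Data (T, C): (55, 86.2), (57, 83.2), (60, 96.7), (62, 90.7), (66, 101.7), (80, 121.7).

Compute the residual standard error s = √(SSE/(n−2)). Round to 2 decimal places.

s = 3.94

T=55: ŷ = 1.7 + 1.5·55 = 84.2; e = 86.2 − 84.2 = 2
T=57: ŷ = 1.7 + 1.5·57 = 87.2; e = 83.2 − 87.2 = -4
T=60: ŷ = 1.7 + 1.5·60 = 91.7; e = 96.7 − 91.7 = 5
T=62: ŷ = 1.7 + 1.5·62 = 94.7; e = 90.7 − 94.7 = -4
T=66: ŷ = 1.7 + 1.5·66 = 100.7; e = 101.7 − 100.7 = 1
T=80: ŷ = 1.7 + 1.5·80 = 121.7; e = 121.7 − 121.7 = 0
SSE = 4 + 16 + 25 + 16 + 1 + 0 = 62
s = √(62/4) = √15.5 ≈ 3.94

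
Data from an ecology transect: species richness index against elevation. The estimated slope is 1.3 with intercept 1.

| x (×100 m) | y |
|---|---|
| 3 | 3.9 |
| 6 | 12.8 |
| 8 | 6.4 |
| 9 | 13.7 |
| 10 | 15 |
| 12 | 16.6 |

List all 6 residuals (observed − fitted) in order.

-1, 4, -5, 1, 1, 0

x=3: ŷ = 1 + 1.3·3 = 4.9; r = 3.9 − 4.9 = -1
x=6: ŷ = 1 + 1.3·6 = 8.8; r = 12.8 − 8.8 = 4
x=8: ŷ = 1 + 1.3·8 = 11.4; r = 6.4 − 11.4 = -5
x=9: ŷ = 1 + 1.3·9 = 12.7; r = 13.7 − 12.7 = 1
x=10: ŷ = 1 + 1.3·10 = 14; r = 15 − 14 = 1
x=12: ŷ = 1 + 1.3·12 = 16.6; r = 16.6 − 16.6 = 0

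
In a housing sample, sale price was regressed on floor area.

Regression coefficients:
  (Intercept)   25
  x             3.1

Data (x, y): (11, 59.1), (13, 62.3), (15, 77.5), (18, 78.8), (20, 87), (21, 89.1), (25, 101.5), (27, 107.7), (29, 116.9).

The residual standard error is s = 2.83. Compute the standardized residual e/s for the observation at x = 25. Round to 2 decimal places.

ŷ = 25 + 3.1·25 = 102.5
e = 101.5 − 102.5 = -1
e/s = -1 / 2.83 = -0.35

-0.35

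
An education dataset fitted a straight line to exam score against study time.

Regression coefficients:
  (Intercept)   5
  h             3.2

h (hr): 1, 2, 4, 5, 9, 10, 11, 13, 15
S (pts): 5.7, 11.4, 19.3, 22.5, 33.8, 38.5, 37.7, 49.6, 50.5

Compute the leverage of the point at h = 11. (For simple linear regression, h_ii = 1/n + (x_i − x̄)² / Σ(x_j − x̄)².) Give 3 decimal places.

h = 0.164

h̄ = (1 + 2 + 4 + 5 + 9 + 10 + 11 + 13 + 15)/9 = 7.77778
Σ(h − h̄)² = 45.9383 + 33.3827 + 14.2716 + 7.71605 + 1.49383 + 4.93827 + 10.3827 + 27.2716 + 52.1605 = 197.556
h = 1/9 + (3.22222)²/197.556 = 0.111111 + 0.0525559 = 0.164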